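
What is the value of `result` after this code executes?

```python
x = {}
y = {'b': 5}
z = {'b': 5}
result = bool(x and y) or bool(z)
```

x = {}; y = {'b': 5}; z = {'b': 5}; result = True

True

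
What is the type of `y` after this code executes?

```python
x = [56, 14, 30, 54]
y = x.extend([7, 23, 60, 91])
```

list.extend() returns None

NoneType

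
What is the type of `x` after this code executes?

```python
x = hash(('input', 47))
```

hash() returns int

int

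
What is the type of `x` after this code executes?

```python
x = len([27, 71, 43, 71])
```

len() always returns int

int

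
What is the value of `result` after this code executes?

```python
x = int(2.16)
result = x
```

x = 2; result = 2

2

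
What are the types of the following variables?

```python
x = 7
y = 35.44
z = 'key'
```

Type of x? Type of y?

x is assigned a bare integer (no decimal point), so it is an int; y is assigned a number with a decimal point, so it is a float

int, float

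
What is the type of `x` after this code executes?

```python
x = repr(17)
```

repr() returns str

str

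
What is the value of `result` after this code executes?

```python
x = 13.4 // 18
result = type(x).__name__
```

x is float; result = 'float'

'float'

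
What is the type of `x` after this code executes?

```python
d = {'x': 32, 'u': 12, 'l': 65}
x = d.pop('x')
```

dict.pop() returns the value

int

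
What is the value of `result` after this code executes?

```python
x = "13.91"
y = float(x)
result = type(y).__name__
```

x is str; y is float; result = 'float'

'float'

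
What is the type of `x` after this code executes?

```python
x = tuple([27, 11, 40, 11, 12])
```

tuple() constructor returns tuple

tuple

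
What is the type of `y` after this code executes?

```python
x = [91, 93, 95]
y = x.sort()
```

list.sort() returns None (mutates in place)

NoneType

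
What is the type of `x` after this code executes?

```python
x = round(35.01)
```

round() with no decimal places returns int

int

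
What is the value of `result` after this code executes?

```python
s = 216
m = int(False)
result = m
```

s = 216; m = 0; result = 0

0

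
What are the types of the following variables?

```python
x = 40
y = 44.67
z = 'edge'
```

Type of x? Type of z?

x is assigned a bare integer (no decimal point), so it is an int; z is assigned a quoted string literal, so it is a str

int, str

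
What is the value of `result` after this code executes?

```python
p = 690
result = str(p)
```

p = 690; result = '690'

'690'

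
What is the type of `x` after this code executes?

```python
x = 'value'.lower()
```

str.lower() returns str

str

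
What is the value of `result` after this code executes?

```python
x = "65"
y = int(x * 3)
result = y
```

x = '65'; y = 656565; result = 656565

656565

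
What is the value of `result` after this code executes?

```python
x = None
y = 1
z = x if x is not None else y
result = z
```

x = None; y = 1; z = 1; result = 1

1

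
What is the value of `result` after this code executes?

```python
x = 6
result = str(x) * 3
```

x = 6; result = '666'

'666'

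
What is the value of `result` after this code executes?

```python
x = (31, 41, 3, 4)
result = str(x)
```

x = (31, 41, 3, 4); result = '(31, 41, 3, 4)'

'(31, 41, 3, 4)'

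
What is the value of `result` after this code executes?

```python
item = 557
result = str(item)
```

item = 557; result = '557'

'557'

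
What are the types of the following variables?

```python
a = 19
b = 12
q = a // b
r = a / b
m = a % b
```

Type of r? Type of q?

/ returns float; // returns int

float, int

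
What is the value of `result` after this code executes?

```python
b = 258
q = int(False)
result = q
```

b = 258; q = 0; result = 0

0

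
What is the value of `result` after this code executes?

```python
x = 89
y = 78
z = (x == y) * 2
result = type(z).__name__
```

x is int; y is int; z is int; result = 'int'

'int'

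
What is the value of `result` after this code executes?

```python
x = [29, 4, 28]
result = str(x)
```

x = [29, 4, 28]; result = '[29, 4, 28]'

'[29, 4, 28]'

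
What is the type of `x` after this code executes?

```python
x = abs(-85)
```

abs() of int returns int

int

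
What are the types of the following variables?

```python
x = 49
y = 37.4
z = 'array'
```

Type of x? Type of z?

x is assigned a bare integer (no decimal point), so it is an int; z is assigned a quoted string literal, so it is a str

int, str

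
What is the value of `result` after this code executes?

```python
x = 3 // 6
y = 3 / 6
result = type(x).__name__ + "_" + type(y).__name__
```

x is int; y is float; result = 'int_float'

'int_float'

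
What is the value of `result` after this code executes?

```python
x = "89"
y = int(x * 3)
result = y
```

x = '89'; y = 898989; result = 898989

898989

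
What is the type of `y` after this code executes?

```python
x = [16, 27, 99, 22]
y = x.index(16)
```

list.index() returns int

int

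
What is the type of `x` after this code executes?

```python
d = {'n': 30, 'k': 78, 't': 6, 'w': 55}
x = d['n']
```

Accessing dict[str, int] with str key returns int

int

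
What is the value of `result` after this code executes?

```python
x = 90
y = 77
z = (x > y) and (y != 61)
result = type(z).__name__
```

x is int; y is int; z is bool; result = 'bool'

'bool'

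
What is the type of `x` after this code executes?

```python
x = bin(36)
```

bin() returns str representation

str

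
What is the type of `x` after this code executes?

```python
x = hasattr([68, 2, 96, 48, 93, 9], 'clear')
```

hasattr() returns bool

bool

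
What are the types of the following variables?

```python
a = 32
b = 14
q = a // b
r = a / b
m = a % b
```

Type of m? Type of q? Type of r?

% of ints returns int; // returns int; / returns float

int, int, float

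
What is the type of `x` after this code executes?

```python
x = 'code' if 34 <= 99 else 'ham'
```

Both branches of conditional are str

str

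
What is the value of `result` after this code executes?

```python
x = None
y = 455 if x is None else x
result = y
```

x = None; y = 455; result = 455

455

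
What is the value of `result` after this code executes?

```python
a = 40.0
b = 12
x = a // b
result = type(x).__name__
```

a is float; b is int; x is float; result = 'float'

'float'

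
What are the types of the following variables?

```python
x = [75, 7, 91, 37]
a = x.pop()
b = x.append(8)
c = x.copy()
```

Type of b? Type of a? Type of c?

append() returns None; pop() returns element; copy() returns list

NoneType, int, list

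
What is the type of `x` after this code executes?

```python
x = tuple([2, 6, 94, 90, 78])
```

tuple() constructor returns tuple

tuple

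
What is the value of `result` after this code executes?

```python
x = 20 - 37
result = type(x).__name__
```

x is int; result = 'int'

'int'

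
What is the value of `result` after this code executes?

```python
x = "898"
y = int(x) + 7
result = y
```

x = '898'; y = 905; result = 905

905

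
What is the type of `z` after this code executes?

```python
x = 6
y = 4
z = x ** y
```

positive int ** positive int = int

int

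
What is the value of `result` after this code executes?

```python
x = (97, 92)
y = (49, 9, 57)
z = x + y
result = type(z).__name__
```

x is tuple; y is tuple; z is tuple; result = 'tuple'

'tuple'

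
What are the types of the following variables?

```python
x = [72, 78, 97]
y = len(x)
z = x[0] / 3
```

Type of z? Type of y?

int / int = float; len() returns int

float, int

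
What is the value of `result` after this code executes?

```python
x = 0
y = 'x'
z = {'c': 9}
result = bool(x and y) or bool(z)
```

x = 0; y = 'x'; z = {'c': 9}; result = True

True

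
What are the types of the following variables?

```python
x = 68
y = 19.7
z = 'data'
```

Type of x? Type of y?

x is assigned a bare integer (no decimal point), so it is an int; y is assigned a number with a decimal point, so it is a float

int, float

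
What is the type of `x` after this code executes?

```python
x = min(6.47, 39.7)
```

min() of floats returns float

float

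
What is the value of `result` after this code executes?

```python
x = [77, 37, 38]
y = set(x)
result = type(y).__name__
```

x is list; y is set; result = 'set'

'set'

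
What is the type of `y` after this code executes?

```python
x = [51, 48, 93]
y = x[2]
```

Indexing list[int] returns int

int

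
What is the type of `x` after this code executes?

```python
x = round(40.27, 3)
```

round() with decimal places returns float

float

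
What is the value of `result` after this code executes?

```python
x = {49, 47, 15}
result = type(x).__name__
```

x is set; result = 'set'

'set'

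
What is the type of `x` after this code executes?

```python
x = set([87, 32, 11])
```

set() constructor returns set

set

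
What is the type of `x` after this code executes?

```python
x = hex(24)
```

hex() returns str representation

str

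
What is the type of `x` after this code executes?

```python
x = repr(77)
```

repr() returns str

str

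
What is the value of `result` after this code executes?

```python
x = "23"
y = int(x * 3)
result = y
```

x = '23'; y = 232323; result = 232323

232323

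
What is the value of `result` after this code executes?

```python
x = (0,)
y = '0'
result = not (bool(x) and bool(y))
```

x = (0,); y = '0'; result = False

False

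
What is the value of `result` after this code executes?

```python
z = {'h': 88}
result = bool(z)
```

z = {'h': 88}; result = True

True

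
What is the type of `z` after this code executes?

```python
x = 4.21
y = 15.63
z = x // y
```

float // float = float

float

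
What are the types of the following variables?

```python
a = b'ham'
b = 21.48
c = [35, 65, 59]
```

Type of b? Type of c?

b is assigned a number with a decimal point, so it is a float; c is assigned a list literal (square brackets)

float, list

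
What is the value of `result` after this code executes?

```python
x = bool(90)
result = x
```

x = True; result = True

True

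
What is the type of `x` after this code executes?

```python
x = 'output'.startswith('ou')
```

str.startswith() returns bool

bool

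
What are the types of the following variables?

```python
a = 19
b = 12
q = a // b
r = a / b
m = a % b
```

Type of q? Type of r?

// returns int; / returns float

int, float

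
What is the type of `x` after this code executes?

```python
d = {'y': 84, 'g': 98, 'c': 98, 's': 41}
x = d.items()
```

dict.items() returns dict_items view

dict_items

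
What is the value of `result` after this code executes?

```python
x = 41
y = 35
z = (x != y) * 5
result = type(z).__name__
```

x is int; y is int; z is int; result = 'int'

'int'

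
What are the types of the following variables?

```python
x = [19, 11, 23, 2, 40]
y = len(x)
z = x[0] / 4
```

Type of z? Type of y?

int / int = float; len() returns int

float, int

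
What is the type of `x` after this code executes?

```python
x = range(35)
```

range() returns a range object

range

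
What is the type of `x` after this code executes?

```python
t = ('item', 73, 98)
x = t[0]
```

Index 0 of tuple is a str literal

str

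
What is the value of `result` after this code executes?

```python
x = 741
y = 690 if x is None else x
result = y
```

x = 741; y = 741; result = 741

741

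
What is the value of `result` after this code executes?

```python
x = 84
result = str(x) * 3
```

x = 84; result = '848484'

'848484'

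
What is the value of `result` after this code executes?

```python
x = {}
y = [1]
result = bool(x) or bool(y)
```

x = {}; y = [1]; result = True

True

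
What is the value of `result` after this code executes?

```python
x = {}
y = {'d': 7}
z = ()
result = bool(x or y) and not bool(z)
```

x = {}; y = {'d': 7}; z = (); result = True

True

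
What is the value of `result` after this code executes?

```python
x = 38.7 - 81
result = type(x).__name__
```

x is float; result = 'float'

'float'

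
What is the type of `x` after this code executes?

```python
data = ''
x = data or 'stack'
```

'or' returns first truthy value (str)

str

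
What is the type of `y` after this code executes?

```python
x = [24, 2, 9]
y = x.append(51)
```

list.append() returns None (mutates in place)

NoneType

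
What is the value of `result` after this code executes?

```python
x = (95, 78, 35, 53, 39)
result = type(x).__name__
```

x is tuple; result = 'tuple'

'tuple'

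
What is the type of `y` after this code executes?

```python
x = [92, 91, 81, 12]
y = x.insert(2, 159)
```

list.insert() returns None

NoneType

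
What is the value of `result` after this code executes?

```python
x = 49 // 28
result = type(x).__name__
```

x is int; result = 'int'

'int'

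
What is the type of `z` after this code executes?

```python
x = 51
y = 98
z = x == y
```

Equality comparison returns bool

bool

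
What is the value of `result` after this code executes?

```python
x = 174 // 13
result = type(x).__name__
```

x is int; result = 'int'

'int'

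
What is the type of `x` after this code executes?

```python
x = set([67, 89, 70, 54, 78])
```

set() constructor returns set

set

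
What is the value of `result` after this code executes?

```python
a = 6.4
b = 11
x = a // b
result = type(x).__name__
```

a is float; b is int; x is float; result = 'float'

'float'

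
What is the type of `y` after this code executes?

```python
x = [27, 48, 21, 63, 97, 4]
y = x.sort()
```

list.sort() returns None (mutates in place)

NoneType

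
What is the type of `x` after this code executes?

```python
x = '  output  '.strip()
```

str.strip() returns str

str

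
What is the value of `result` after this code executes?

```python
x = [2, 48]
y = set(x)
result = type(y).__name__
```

x is list; y is set; result = 'set'

'set'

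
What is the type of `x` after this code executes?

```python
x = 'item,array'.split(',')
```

str.split() returns list

list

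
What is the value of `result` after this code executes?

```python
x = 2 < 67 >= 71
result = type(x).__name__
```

x is bool; result = 'bool'

'bool'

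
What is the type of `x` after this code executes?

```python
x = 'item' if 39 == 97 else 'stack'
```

Both branches of conditional are str

str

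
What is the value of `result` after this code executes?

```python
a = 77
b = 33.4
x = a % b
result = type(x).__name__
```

a is int; b is float; x is float; result = 'float'

'float'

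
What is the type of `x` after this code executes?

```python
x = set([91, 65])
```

set() constructor returns set

set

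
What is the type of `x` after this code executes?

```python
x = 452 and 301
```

'and' with truthy values returns last operand (int)

int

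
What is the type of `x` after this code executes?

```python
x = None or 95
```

'or' with None returns the other truthy value

int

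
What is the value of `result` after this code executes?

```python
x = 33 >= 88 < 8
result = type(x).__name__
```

x is bool; result = 'bool'

'bool'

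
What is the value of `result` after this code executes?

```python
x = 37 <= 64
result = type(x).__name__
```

x is bool; result = 'bool'

'bool'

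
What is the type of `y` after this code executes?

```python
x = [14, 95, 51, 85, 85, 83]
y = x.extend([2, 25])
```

list.extend() returns None

NoneType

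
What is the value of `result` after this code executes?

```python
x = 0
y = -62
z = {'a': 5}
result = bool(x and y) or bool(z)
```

x = 0; y = -62; z = {'a': 5}; result = True

True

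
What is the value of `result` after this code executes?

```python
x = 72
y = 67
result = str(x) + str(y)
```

x = 72; y = 67; result = '7267'

'7267'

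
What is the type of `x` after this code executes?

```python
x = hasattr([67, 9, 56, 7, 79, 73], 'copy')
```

hasattr() returns bool

bool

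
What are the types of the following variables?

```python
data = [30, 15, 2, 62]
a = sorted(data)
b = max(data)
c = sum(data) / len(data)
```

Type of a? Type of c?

sorted() returns list; int / int = float

list, float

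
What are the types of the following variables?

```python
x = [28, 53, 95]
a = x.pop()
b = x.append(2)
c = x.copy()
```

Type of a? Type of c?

pop() returns element; copy() returns list

int, list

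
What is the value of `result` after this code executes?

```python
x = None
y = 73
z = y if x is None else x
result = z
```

x = None; y = 73; z = 73; result = 73

73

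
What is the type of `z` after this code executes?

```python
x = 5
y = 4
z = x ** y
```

positive int ** positive int = int

int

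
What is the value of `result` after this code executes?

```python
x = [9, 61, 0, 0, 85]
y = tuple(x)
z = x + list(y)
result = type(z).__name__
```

x is list; y is tuple; z is list; result = 'list'

'list'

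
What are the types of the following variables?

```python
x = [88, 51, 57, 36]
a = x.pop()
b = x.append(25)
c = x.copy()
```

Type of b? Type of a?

append() returns None; pop() returns element

NoneType, int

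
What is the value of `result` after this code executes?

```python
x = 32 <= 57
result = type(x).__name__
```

x is bool; result = 'bool'

'bool'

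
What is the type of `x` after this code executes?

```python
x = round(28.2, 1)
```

round() with decimal places returns float

float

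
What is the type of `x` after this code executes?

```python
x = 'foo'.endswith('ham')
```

str.endswith() returns bool

bool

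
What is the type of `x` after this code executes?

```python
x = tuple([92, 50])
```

tuple() constructor returns tuple

tuple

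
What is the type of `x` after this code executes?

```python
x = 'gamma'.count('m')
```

str.count() returns int

int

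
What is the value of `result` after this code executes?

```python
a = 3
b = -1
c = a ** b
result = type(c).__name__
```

a is int; b is int; c is float; result = 'float'

'float'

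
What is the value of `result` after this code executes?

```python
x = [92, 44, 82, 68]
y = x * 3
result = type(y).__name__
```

x is list; y is list; result = 'list'

'list'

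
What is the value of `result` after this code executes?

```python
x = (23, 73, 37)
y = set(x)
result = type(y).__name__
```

x is tuple; y is set; result = 'set'

'set'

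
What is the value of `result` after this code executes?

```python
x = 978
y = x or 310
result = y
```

x = 978; y = 978; result = 978

978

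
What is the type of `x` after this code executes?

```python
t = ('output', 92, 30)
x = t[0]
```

Index 0 of tuple is a str literal

str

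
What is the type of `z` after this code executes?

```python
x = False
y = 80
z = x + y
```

bool + int = int (bool is subclass of int)

int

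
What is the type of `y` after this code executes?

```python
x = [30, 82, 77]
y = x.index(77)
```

list.index() returns int

int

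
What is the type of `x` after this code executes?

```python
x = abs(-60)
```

abs() of int returns int

int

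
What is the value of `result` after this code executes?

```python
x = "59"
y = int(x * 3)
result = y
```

x = '59'; y = 595959; result = 595959

595959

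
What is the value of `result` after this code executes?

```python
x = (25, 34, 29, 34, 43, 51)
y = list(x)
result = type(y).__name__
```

x is tuple; y is list; result = 'list'

'list'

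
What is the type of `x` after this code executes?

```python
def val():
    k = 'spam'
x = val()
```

Function without return returns None

NoneType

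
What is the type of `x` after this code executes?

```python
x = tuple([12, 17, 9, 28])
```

tuple() constructor returns tuple

tuple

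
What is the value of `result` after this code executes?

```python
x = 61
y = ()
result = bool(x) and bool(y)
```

x = 61; y = (); result = False

False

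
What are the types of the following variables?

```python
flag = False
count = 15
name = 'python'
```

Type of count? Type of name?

count is assigned a bare integer (no decimal point), so it is an int; name is assigned a quoted string literal, so it is a str

int, str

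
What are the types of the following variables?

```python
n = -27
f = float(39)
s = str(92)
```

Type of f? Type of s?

f is assigned the result of calling float(), which returns a float; s is assigned the result of calling str(), which returns a str

float, str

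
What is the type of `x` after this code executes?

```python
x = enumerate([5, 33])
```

enumerate() returns an enumerate object

enumerate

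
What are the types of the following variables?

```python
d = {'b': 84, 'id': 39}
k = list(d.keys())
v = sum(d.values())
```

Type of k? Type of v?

list() converts to list; sum of ints is int

list, int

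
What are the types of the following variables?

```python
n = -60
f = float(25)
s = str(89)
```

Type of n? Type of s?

n is assigned a bare integer (no decimal point), so it is an int; s is assigned the result of calling str(), which returns a str

int, str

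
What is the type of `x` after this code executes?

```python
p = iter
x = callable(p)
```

callable() returns bool

bool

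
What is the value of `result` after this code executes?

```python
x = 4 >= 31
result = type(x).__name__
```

x is bool; result = 'bool'

'bool'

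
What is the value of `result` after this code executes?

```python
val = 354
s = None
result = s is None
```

val = 354; s = None; result = True

True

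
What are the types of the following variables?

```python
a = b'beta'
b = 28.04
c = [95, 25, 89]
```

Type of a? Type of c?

a is assigned a bytes literal (b'...' prefix); c is assigned a list literal (square brackets)

bytes, list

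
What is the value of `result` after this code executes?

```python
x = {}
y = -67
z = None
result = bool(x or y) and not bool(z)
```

x = {}; y = -67; z = None; result = True

True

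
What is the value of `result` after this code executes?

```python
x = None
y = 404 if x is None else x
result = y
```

x = None; y = 404; result = 404

404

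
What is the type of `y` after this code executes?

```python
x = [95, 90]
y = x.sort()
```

list.sort() returns None (mutates in place)

NoneType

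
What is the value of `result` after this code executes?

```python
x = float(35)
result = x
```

x = 35.0; result = 35.0

35.0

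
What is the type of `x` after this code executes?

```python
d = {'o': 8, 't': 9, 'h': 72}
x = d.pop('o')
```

dict.pop() returns the value

int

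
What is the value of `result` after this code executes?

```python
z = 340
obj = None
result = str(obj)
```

z = 340; obj = None; result = 'None'

'None'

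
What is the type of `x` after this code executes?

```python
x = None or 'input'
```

'or' with None returns the other truthy value (str)

str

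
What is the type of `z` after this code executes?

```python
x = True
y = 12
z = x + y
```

bool + int = int (bool is subclass of int)

int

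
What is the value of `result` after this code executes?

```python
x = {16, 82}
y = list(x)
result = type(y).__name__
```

x is set; y is list; result = 'list'

'list'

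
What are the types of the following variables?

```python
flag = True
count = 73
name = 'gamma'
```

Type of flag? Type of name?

flag is assigned the constant True, which has type bool; name is assigned a quoted string literal, so it is a str

bool, str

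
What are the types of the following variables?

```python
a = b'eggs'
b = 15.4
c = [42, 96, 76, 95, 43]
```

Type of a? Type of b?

a is assigned a bytes literal (b'...' prefix); b is assigned a number with a decimal point, so it is a float

bytes, float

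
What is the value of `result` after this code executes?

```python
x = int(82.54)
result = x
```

x = 82; result = 82

82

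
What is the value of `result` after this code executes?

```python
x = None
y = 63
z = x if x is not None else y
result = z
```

x = None; y = 63; z = 63; result = 63

63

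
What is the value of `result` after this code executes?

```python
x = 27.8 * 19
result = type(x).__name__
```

x is float; result = 'float'

'float'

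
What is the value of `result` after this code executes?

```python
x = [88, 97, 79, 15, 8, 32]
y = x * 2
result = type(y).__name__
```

x is list; y is list; result = 'list'

'list'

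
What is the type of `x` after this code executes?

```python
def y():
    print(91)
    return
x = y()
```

Bare return returns None

NoneType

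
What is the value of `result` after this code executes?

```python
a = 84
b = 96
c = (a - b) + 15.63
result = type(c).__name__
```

a is int; b is int; c is float; result = 'float'

'float'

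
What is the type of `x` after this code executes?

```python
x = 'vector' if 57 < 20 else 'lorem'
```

Both branches of conditional are str

str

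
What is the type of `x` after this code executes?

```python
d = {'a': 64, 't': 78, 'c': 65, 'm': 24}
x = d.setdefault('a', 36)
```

dict.setdefault() returns the (existing or default) value

int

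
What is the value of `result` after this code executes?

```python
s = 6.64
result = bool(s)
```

s = 6.64; result = True

True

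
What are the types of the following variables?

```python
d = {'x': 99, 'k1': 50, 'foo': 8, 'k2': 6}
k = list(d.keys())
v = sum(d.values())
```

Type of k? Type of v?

list() converts to list; sum of ints is int

list, int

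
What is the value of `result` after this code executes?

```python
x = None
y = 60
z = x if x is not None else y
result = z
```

x = None; y = 60; z = 60; result = 60

60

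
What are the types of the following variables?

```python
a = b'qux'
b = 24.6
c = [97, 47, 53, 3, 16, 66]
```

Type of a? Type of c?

a is assigned a bytes literal (b'...' prefix); c is assigned a list literal (square brackets)

bytes, list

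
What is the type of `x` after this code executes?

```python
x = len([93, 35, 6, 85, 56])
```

len() always returns int

int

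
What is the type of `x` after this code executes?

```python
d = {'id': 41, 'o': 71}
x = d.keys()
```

.keys() returns dict_keys view

dict_keys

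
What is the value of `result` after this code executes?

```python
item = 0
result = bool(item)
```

item = 0; result = False

False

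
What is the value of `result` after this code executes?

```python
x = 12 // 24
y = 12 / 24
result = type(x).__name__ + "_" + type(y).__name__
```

x is int; y is float; result = 'int_float'

'int_float'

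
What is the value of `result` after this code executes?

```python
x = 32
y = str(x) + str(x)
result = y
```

x = 32; y = '3232'; result = '3232'

'3232'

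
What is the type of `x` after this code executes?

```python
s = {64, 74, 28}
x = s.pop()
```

Popping from set[int] returns int

int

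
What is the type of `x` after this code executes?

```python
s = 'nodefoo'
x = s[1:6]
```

Slicing a str returns str

str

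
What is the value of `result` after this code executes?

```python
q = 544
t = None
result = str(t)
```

q = 544; t = None; result = 'None'

'None'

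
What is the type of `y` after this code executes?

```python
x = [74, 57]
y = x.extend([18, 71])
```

list.extend() returns None

NoneType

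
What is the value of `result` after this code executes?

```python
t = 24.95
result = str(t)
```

t = 24.95; result = '24.95'

'24.95'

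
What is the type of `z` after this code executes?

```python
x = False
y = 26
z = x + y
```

bool + int = int (bool is subclass of int)

int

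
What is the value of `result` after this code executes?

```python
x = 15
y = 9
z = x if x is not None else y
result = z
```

x = 15; y = 9; z = 15; result = 15

15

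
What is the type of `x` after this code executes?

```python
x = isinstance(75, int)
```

isinstance() returns bool

bool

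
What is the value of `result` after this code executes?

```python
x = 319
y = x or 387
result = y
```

x = 319; y = 319; result = 319

319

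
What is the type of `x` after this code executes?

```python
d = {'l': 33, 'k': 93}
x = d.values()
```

.values() returns dict_values view

dict_values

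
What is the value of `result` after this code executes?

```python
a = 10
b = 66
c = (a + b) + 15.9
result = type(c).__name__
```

a is int; b is int; c is float; result = 'float'

'float'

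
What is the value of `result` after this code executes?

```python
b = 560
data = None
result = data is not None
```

b = 560; data = None; result = False

False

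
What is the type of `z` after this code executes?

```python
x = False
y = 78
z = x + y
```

bool + int = int (bool is subclass of int)

int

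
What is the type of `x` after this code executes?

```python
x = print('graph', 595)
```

print() returns None

NoneType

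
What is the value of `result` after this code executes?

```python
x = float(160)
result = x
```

x = 160.0; result = 160.0

160.0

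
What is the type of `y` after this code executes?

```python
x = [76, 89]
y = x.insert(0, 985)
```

list.insert() returns None

NoneType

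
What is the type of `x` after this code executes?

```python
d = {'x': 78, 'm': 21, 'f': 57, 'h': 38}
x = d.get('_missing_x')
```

dict.get() returns None when key not found

NoneType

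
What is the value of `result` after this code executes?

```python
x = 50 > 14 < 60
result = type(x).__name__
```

x is bool; result = 'bool'

'bool'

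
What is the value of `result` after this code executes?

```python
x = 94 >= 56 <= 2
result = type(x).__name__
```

x is bool; result = 'bool'

'bool'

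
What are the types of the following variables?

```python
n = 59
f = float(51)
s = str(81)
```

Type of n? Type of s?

n is assigned a bare integer (no decimal point), so it is an int; s is assigned the result of calling str(), which returns a str

int, str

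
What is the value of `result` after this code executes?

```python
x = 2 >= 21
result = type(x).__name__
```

x is bool; result = 'bool'

'bool'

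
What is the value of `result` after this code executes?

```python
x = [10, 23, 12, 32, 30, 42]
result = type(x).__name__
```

x is list; result = 'list'

'list'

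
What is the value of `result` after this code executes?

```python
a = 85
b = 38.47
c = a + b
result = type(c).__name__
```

a is int; b is float; c is float; result = 'float'

'float'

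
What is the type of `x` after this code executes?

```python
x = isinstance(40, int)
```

isinstance() returns bool

bool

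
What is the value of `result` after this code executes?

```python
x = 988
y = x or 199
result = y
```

x = 988; y = 988; result = 988

988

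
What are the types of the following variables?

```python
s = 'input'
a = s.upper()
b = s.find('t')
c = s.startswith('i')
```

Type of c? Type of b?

startswith() returns bool; find() returns int

bool, int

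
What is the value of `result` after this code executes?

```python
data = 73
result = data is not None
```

data = 73; result = True

True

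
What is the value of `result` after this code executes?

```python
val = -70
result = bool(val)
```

val = -70; result = True

True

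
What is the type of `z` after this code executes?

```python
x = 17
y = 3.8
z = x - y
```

int - float = float

float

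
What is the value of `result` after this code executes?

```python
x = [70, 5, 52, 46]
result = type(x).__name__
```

x is list; result = 'list'

'list'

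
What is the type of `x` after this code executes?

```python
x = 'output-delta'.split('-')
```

str.split() returns list

list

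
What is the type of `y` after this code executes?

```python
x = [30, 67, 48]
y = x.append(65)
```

list.append() returns None (mutates in place)

NoneType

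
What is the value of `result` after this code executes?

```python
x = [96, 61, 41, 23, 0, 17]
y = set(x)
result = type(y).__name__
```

x is list; y is set; result = 'set'

'set'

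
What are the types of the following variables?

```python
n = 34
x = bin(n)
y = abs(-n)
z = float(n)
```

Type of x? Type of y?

bin() returns str; abs() of int returns int

str, int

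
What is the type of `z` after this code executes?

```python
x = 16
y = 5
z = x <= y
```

Comparison returns bool

bool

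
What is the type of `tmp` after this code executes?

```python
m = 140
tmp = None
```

None has type NoneType

NoneType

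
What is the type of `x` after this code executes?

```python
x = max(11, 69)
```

max() of ints returns int

int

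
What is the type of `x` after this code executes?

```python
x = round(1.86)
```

round() with no decimal places returns int

int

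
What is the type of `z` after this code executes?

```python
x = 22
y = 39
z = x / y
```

int / int = float

float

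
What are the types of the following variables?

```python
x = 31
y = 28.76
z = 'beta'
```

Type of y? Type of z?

y is assigned a number with a decimal point, so it is a float; z is assigned a quoted string literal, so it is a str

float, str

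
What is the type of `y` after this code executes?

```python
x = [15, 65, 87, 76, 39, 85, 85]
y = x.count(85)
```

list.count() returns int

int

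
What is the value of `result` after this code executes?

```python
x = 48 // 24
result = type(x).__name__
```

x is int; result = 'int'

'int'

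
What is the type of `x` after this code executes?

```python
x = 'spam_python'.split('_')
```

str.split() returns list

list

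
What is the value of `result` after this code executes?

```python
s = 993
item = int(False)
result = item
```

s = 993; item = 0; result = 0

0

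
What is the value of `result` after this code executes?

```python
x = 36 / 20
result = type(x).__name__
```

x is float; result = 'float'

'float'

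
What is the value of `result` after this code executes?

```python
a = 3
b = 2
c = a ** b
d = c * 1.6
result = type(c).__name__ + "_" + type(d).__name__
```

a is int; b is int; c is int; d is float; result = 'int_float'

'int_float'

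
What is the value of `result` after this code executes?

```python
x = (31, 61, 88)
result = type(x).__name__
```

x is tuple; result = 'tuple'

'tuple'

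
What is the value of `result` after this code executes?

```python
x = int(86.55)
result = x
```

x = 86; result = 86

86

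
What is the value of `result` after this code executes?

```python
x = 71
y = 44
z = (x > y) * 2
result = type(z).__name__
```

x is int; y is int; z is int; result = 'int'

'int'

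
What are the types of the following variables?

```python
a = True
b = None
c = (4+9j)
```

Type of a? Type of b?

a is assigned the constant True, which has type bool; b is assigned None, whose type is NoneType

bool, NoneType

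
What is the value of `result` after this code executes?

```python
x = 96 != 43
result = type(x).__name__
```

x is bool; result = 'bool'

'bool'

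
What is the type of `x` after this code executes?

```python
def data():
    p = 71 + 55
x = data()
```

Function without return returns None

NoneType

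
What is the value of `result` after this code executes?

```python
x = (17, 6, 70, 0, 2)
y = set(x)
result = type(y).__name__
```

x is tuple; y is set; result = 'set'

'set'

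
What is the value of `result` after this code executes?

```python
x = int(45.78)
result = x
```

x = 45; result = 45

45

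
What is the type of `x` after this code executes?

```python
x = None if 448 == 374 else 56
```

448 == 374 is False, so the else branch is taken

int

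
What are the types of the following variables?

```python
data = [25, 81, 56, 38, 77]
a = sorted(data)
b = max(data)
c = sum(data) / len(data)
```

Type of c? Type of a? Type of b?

int / int = float; sorted() returns list; max of ints returns int

float, list, int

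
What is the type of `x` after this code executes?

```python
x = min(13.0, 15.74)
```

min() of floats returns float

float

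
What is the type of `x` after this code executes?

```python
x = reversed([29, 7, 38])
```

reversed() on a list returns list_reverseiterator

list_reverseiterator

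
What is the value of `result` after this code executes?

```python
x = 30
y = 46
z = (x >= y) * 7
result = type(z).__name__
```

x is int; y is int; z is int; result = 'int'

'int'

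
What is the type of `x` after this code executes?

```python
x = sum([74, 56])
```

sum() of ints returns int

int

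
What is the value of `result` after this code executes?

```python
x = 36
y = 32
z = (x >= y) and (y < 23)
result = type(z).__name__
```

x is int; y is int; z is bool; result = 'bool'

'bool'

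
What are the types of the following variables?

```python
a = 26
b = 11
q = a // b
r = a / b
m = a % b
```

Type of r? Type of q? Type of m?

/ returns float; // returns int; % of ints returns int

float, int, int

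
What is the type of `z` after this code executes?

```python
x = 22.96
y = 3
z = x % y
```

float % int = float

float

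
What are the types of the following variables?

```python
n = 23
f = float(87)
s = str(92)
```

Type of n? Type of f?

n is assigned a bare integer (no decimal point), so it is an int; f is assigned the result of calling float(), which returns a float

int, float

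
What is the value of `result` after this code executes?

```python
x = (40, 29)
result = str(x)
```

x = (40, 29); result = '(40, 29)'

'(40, 29)'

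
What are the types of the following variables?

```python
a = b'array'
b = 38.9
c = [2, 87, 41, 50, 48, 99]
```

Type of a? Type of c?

a is assigned a bytes literal (b'...' prefix); c is assigned a list literal (square brackets)

bytes, list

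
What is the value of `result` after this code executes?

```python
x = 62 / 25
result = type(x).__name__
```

x is float; result = 'float'

'float'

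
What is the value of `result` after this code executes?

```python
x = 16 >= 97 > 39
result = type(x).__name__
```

x is bool; result = 'bool'

'bool'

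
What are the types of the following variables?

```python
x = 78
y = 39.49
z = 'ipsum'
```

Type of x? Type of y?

x is assigned a bare integer (no decimal point), so it is an int; y is assigned a number with a decimal point, so it is a float

int, float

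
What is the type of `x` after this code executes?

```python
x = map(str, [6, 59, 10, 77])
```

map() returns a map object

map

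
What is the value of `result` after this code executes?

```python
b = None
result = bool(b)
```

b = None; result = False

False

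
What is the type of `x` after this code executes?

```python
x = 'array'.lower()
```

str.lower() returns str

str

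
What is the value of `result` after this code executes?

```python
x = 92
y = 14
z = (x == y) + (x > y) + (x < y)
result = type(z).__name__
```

x is int; y is int; z is int; result = 'int'

'int'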